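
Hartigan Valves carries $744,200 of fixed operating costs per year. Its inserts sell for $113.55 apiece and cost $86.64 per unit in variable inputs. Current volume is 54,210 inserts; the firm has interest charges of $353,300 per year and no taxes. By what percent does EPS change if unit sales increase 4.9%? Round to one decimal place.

+19.8%

At 54,210 units, contribution = 54,210 × $26.91 = $1,458,791.10.
Operating income = contribution − fixed costs = $1,458,791.10 − $744,200 = $714,591.10.
After interest of $353,300.00, pre-tax earnings = $361,291.10.
Degree of combined leverage = contribution ÷ (EBIT − I) = $1,458,791.10 ÷ $361,291.10 = 4.0377.
EPS therefore changes by 4.0377 × (+4.9%) = +19.8%.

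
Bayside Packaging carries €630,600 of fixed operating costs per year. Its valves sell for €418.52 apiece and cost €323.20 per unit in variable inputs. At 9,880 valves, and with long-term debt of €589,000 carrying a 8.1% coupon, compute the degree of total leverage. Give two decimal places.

3.57

At 9,880 units, contribution = 9,880 × €95.32 = €941,761.60.
Subtracting fixed costs: EBIT = €941,761.60 − €630,600 = €311,161.60. Interest = €47,709.00.
DOL = €941,761.60 ÷ €311,161.60 = 3.0266; DFL = €311,161.60 ÷ €263,452.60 = 1.1811.
Combined leverage = 3.0266 × 1.1811 = 3.5747.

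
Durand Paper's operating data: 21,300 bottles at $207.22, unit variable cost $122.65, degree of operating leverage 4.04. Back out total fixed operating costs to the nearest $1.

Total contribution margin = 21,300 × $84.57 = $1,801,341.00.
DOL = contribution / EBIT, so EBIT = $1,801,341.00 / 4.04 = $445,876.49.
Fixed costs = CM − EBIT = $1,801,341.00 − $445,876.49 = $1,355,465.

$1,355,465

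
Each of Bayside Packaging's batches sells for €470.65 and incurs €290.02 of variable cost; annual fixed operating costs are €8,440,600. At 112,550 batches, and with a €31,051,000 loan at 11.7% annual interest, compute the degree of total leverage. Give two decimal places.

2.46

At 112,550 units, contribution = 112,550 × €180.63 = €20,329,906.50.
Subtracting fixed costs: EBIT = €20,329,906.50 − €8,440,600 = €11,889,306.50. Interest = €3,632,967.00.
DOL = €20,329,906.50 ÷ €11,889,306.50 = 1.7099; DFL = €11,889,306.50 ÷ €8,256,339.50 = 1.4400.
DCL = DOL × DFL = 1.7099 × 1.4400 = 2.4623.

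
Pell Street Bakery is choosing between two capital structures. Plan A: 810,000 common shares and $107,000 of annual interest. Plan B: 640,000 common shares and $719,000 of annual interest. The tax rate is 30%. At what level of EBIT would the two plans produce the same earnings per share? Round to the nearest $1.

$3,023,000

At indifference, (EBIT − 107,000)(1 − t)/810,000 = (EBIT − 719,000)(1 − t)/640,000.
Cancelling (1 − t) and cross-multiplying: 640,000·(EBIT − 107,000) = 810,000·(EBIT − 719,000).
EBIT × (810,000 − 640,000) = 719,000 × 810,000 − 107,000 × 640,000 = 513,910,000,000, so EBIT = 513,910,000,000 ÷ 170,000 = 3,023,000.00.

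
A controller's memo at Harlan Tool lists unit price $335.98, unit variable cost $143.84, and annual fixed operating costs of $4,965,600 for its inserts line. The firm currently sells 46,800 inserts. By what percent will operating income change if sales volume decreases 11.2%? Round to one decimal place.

-25.0%

Total contribution margin = 46,800 × $192.14 = $8,992,152.00.
Operating income = contribution − fixed costs = $8,992,152.00 − $4,965,600 = $4,026,552.00.
So DOL = total CM / EBIT = $8,992,152.00 / $4,026,552.00 = 2.2332.
Operating income changes by 2.2332 × -11.2% = -25.0%.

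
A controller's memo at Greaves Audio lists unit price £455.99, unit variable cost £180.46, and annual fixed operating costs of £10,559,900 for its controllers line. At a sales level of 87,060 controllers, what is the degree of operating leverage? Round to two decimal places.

1.79

Contribution at this volume is 87,060 × £275.53 = £23,987,641.80.
Subtracting fixed costs: EBIT = £23,987,641.80 − £10,559,900 = £13,427,741.80.
DOL = contribution ÷ EBIT = £23,987,641.80 ÷ £13,427,741.80 = 1.7864.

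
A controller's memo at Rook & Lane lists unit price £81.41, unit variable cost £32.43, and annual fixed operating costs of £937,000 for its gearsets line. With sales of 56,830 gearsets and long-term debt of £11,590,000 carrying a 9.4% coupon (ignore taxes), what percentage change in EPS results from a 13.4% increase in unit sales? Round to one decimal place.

+49.3%

At 56,830 units, contribution = 56,830 × £48.98 = £2,783,533.40.
Operating income = contribution − fixed costs = £2,783,533.40 − £937,000 = £1,846,533.40.
After interest of £1,089,460.00, pre-tax earnings = £757,073.40.
DCL = total CM / (EBIT − I) = £2,783,533.40 / £757,073.40 = 3.6767.
%ΔEPS = DCL × %ΔSales = 3.6767 × +13.4% = +49.3%.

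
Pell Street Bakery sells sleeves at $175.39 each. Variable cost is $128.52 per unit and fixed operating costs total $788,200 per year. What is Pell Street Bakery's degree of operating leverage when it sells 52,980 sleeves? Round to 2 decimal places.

Total contribution margin = 52,980 × $46.87 = $2,483,172.60.
Operating income = contribution − fixed costs = $2,483,172.60 − $788,200 = $1,694,972.60.
DOL = contribution ÷ EBIT = $2,483,172.60 ÷ $1,694,972.60 = 1.4650.

1.47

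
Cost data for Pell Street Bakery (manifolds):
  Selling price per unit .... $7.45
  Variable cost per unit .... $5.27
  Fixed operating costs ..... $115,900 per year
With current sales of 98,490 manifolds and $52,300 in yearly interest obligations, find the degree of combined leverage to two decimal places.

At 98,490 units, contribution = 98,490 × $2.18 = $214,708.20.
EBIT = $214,708.20 − $115,900 = $98,808.20. Interest = $52,300.00, so EBIT − I = $46,508.20.
DCL = contribution ÷ (EBIT − I) = $214,708.20 ÷ $46,508.20 = 4.6166.

4.62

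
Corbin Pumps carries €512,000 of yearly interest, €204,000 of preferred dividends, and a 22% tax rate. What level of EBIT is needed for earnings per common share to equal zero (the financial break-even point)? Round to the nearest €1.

Preferred dividends are paid after tax, so their pre-tax equivalent is €204,000 ÷ (1 − 0.22) = €261,538.46.
Financial break-even EBIT = interest + D_p ÷ (1 − t) = €512,000 + €261,538.46 = €773,538.46.

€773,538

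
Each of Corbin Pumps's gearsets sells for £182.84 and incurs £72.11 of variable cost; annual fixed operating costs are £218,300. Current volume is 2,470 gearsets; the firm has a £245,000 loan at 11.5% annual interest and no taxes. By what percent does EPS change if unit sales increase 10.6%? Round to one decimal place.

+107.3%

Contribution at this volume is 2,470 × £110.73 = £273,503.10.
Operating income = contribution − fixed costs = £273,503.10 − £218,300 = £55,203.10.
Interest = £28,175.00, so EBIT − I = £27,028.10.
DCL = total CM / (EBIT − I) = £273,503.10 / £27,028.10 = 10.1192.
EPS therefore changes by 10.1192 × (+10.6%) = +107.3%.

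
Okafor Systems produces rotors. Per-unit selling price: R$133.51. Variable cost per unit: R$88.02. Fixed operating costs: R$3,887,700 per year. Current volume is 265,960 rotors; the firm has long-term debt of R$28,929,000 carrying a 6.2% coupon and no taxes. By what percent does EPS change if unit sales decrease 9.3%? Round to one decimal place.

-17.5%

At 265,960 units, contribution = 265,960 × R$45.49 = R$12,098,520.40.
EBIT = R$12,098,520.40 − R$3,887,700 = R$8,210,820.40.
Interest = R$1,793,598.00, so EBIT − I = R$6,417,222.40.
DCL = total CM / (EBIT − I) = R$12,098,520.40 / R$6,417,222.40 = 1.8853.
EPS therefore changes by 1.8853 × (-9.3%) = -17.5%.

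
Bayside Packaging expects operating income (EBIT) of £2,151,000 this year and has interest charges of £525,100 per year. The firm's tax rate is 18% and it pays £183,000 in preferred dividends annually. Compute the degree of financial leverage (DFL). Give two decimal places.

1.53

Interest = £525,100.00.
Preferred dividends grossed up pre-tax: £183,000 / (1 − 0.18) = £223,170.73.
DFL = EBIT ÷ [EBIT − I − D_p/(1−t)] = £2,151,000 ÷ [£2,151,000 − £525,100.00 − £223,170.73] = £2,151,000 ÷ £1,402,729.27 = 1.5334.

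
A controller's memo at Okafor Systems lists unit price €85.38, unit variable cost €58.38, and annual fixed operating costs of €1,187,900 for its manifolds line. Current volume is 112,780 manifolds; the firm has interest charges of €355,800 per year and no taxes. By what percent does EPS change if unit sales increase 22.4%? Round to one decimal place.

Total contribution margin = 112,780 × €27.00 = €3,045,060.00.
Operating income = contribution − fixed costs = €3,045,060.00 − €1,187,900 = €1,857,160.00.
Interest = €355,800.00, so EBIT − I = €1,501,360.00.
DCL = total CM / (EBIT − I) = €3,045,060.00 / €1,501,360.00 = 2.0282.
%ΔEPS = DCL × %ΔSales = 2.0282 × +22.4% = +45.4%.

+45.4%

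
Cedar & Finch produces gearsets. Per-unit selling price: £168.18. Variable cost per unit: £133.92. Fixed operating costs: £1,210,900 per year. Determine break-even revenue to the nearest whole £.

£5,944,225

Contribution margin per unit = £168.18 − £133.92 = £34.26, a CM ratio of £34.26 ÷ £168.18 = 0.2037.
Break-even sales = FC ÷ CM ratio = £1,210,900 × £168.18 / £34.26 = £5,944,225.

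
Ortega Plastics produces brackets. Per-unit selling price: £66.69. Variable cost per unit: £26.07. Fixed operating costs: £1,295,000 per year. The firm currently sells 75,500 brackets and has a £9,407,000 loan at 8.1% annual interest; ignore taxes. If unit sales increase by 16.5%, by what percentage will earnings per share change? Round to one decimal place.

Contribution at this volume is 75,500 × £40.62 = £3,066,810.00.
Operating income = contribution − fixed costs = £3,066,810.00 − £1,295,000 = £1,771,810.00.
Interest = £761,967.00, so EBIT − I = £1,009,843.00.
DCL = total CM / (EBIT − I) = £3,066,810.00 / £1,009,843.00 = 3.0369.
%ΔEPS = DCL × %ΔSales = 3.0369 × +16.5% = +50.1%.

+50.1%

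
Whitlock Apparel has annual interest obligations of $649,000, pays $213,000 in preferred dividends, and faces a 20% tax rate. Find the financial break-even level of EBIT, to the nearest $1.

$915,250

Grossing the preferred dividend up to pre-tax terms: $213,000 / (1 − 0.20) = $266,250.00.
EPS = 0 when EBIT covers interest plus the pre-tax preferred burden: $649,000 + $266,250.00 = $915,250.00.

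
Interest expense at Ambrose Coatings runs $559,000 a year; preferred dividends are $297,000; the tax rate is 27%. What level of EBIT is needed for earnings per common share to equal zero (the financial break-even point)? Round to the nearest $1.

Preferred dividends are paid after tax, so their pre-tax equivalent is $297,000 ÷ (1 − 0.27) = $406,849.32.
EPS = 0 when EBIT covers interest plus the pre-tax preferred burden: $559,000 + $406,849.32 = $965,849.32.

$965,849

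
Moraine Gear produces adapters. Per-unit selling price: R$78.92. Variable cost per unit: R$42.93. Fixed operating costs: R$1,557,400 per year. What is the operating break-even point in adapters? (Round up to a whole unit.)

43,274 adapters

Unit CM = price − variable cost = R$78.92 − R$42.93 = R$35.99.
Units to break even: R$1,557,400 ÷ R$35.99 = 43,273.13, rounded up to 43,274.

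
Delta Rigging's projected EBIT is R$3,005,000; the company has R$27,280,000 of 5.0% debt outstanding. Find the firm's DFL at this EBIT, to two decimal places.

Interest = R$1,364,000.00.
DFL = EBIT ÷ (EBIT − I) = R$3,005,000 ÷ (R$3,005,000 − R$1,364,000.00) = R$3,005,000 ÷ R$1,641,000.00 = 1.8312.

1.83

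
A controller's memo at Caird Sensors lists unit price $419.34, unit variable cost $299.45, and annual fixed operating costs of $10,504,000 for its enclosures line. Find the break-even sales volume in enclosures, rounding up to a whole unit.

Contribution margin per unit = $419.34 − $299.45 = $119.89.
Units to break even: $10,504,000 ÷ $119.89 = 87,613.65, rounded up to 87,614.

87,614 enclosures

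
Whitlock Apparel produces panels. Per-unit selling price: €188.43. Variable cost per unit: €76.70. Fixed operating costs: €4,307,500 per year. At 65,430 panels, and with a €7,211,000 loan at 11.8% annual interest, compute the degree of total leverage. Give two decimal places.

3.40

Total contribution margin = 65,430 × €111.73 = €7,310,493.90.
EBIT = €7,310,493.90 − €4,307,500 = €3,002,993.90. Interest = €850,898.00, so EBIT − I = €2,152,095.90.
Degree of total leverage = total CM / (EBIT − interest) = €7,310,493.90 / €2,152,095.90 = 3.3969.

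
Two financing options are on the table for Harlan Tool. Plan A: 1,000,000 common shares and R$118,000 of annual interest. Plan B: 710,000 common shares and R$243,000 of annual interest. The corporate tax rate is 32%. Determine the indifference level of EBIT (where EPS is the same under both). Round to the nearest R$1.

At indifference, (EBIT − 118,000)(1 − t)/1,000,000 = (EBIT − 243,000)(1 − t)/710,000.
The (1 − t) factor cancels: (EBIT − 118,000) × 710,000 = (EBIT − 243,000) × 1,000,000.
Solving, EBIT = (243,000·1,000,000 − 118,000·710,000) / (1,000,000 − 710,000) = 159,220,000,000 / 290,000 = 549,034.48.

R$549,034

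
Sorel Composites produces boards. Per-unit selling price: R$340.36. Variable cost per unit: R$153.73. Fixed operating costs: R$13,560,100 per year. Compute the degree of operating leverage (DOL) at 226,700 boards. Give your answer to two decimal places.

1.47

Contribution at this volume is 226,700 × R$186.63 = R$42,309,021.00.
EBIT = R$42,309,021.00 − R$13,560,100 = R$28,748,921.00.
DOL = contribution ÷ EBIT = R$42,309,021.00 ÷ R$28,748,921.00 = 1.4717.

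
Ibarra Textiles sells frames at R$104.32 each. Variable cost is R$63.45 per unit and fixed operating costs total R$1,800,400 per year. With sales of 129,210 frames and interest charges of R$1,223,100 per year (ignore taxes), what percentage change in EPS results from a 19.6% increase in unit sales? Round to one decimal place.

+45.9%

Total contribution margin = 129,210 × R$40.87 = R$5,280,812.70.
EBIT = R$5,280,812.70 − R$1,800,400 = R$3,480,412.70.
After interest of R$1,223,100.00, pre-tax earnings = R$2,257,312.70.
DCL = total CM / (EBIT − I) = R$5,280,812.70 / R$2,257,312.70 = 2.3394.
%ΔEPS = DCL × %ΔSales = 2.3394 × +19.6% = +45.9%.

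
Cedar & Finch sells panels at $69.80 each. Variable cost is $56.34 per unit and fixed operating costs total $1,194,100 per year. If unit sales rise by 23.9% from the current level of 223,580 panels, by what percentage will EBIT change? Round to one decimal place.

+39.6%

Contribution at this volume is 223,580 × $13.46 = $3,009,386.80.
Operating income = contribution − fixed costs = $3,009,386.80 − $1,194,100 = $1,815,286.80.
So DOL = total CM / EBIT = $3,009,386.80 / $1,815,286.80 = 1.6578.
%ΔEBIT = DOL × %ΔSales = 1.6578 × +23.9% = +39.6%.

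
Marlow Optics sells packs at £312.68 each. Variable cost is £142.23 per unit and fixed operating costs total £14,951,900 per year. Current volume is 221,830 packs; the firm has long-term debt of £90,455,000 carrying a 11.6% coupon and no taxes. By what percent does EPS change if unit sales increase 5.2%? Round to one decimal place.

+15.9%

At 221,830 units, contribution = 221,830 × £170.45 = £37,810,923.50.
EBIT = £37,810,923.50 − £14,951,900 = £22,859,023.50.
Interest = £10,492,780.00, so EBIT − I = £12,366,243.50.
Degree of combined leverage = contribution ÷ (EBIT − I) = £37,810,923.50 ÷ £12,366,243.50 = 3.0576.
EPS therefore changes by 3.0576 × (+5.2%) = +15.9%.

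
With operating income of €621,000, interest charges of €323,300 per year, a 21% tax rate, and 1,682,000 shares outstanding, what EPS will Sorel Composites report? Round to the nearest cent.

€0.14

Interest = €323,300.00, so EBT = €621,000 − €323,300.00 = €297,700.00.
Net income = €297,700.00 × (1 − 0.21) = €235,183.00.
EPS = €235,183.00 ÷ 1,682,000 = €0.14.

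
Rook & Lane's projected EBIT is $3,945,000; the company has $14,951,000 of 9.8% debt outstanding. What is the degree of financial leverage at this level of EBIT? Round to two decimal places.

1.59

Interest = $1,465,198.00.
Degree of financial leverage = EBIT / (EBIT − interest) = $3,945,000 / $2,479,802.00 = 1.5909.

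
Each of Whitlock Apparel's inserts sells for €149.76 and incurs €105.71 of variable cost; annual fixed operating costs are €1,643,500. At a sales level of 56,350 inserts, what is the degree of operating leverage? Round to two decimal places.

Contribution at this volume is 56,350 × €44.05 = €2,482,217.50.
Operating income = contribution − fixed costs = €2,482,217.50 − €1,643,500 = €838,717.50.
So DOL = total CM / EBIT = €2,482,217.50 / €838,717.50 = 2.9595.

2.96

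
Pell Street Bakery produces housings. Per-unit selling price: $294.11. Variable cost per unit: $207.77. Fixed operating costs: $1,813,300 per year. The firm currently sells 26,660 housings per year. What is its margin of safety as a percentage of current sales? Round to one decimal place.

Contribution margin per unit = $294.11 − $207.77 = $86.34. Break-even units = $1,813,300 ÷ $86.34 = 21,001.85; break-even revenue = 21,001.85 × $294.11 = $6,176,855.03.
Current sales = 26,660 × $294.11 = $7,840,972.60.
Margin of safety = ($7,840,972.60 − $6,176,855.03) ÷ $7,840,972.60 = 21.2%.

21.2%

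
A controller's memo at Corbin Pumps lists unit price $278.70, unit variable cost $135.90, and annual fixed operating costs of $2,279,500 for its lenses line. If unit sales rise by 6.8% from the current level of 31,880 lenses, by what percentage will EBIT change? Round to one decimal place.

+13.6%

Contribution at this volume is 31,880 × $142.80 = $4,552,464.00.
Operating income = contribution − fixed costs = $4,552,464.00 − $2,279,500 = $2,272,964.00.
So DOL = total CM / EBIT = $4,552,464.00 / $2,272,964.00 = 2.0029.
So EBIT moves 2.0029 × (+6.8%) = +13.6%.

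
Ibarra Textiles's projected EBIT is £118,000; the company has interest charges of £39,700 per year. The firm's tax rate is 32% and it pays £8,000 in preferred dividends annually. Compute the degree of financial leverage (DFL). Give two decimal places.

Interest = £39,700.00.
Pre-tax preferred-dividend burden = £8,000 ÷ (1 − 0.32) = £11,764.71.
DFL = EBIT ÷ [EBIT − I − D_p/(1−t)] = £118,000 ÷ [£118,000 − £39,700.00 − £11,764.71] = £118,000 ÷ £66,535.29 = 1.7735.

1.77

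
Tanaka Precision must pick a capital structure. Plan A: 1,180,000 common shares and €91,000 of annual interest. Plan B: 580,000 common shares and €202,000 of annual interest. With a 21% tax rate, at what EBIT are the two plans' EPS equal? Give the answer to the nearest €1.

€309,300

Set EPS_A = EPS_B: (EBIT − €91,000)(1 − 0.21) ÷ 1,180,000 = (EBIT − €202,000)(1 − 0.21) ÷ 580,000.
Cancelling (1 − t) and cross-multiplying: 580,000·(EBIT − 91,000) = 1,180,000·(EBIT − 202,000).
EBIT × (1,180,000 − 580,000) = 202,000 × 1,180,000 − 91,000 × 580,000 = 185,580,000,000, so EBIT = 185,580,000,000 ÷ 600,000 = 309,300.00.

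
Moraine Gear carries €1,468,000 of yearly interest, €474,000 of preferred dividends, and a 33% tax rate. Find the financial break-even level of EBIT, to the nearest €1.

Preferred dividends are paid after tax, so their pre-tax equivalent is €474,000 ÷ (1 − 0.33) = €707,462.69.
Financial break-even EBIT = interest + D_p ÷ (1 − t) = €1,468,000 + €707,462.69 = €2,175,462.69.

€2,175,463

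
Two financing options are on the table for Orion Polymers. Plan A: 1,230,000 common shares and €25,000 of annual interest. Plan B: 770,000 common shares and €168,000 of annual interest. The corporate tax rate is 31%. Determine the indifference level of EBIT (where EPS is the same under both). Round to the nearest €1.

€407,370

Set EPS_A = EPS_B: (EBIT − €25,000)(1 − 0.31) ÷ 1,230,000 = (EBIT − €168,000)(1 − 0.31) ÷ 770,000.
Cancelling (1 − t) and cross-multiplying: 770,000·(EBIT − 25,000) = 1,230,000·(EBIT − 168,000).
EBIT × (1,230,000 − 770,000) = 168,000 × 1,230,000 − 25,000 × 770,000 = 187,390,000,000, so EBIT = 187,390,000,000 ÷ 460,000 = 407,369.57.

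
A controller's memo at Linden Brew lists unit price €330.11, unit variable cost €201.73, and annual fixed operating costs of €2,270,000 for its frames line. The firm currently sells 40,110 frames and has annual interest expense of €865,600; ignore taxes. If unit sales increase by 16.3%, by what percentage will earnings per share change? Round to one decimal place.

+41.7%

Total contribution margin = 40,110 × €128.38 = €5,149,321.80.
Operating income = contribution − fixed costs = €5,149,321.80 − €2,270,000 = €2,879,321.80.
After interest of €865,600.00, pre-tax earnings = €2,013,721.80.
Degree of combined leverage = contribution ÷ (EBIT − I) = €5,149,321.80 ÷ €2,013,721.80 = 2.5571.
EPS therefore changes by 2.5571 × (+16.3%) = +41.7%.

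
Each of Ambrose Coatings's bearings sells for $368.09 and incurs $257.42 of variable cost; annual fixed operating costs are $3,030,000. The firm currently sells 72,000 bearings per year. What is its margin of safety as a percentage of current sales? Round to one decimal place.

Contribution margin per unit = $368.09 − $257.42 = $110.67. Break-even units = $3,030,000 ÷ $110.67 = 27,378.69; break-even revenue = 27,378.69 × $368.09 = $10,077,823.26.
Actual sales revenue = 72,000 × $368.09 = $26,502,480.00.
Margin of safety = ($26,502,480.00 − $10,077,823.26) ÷ $26,502,480.00 = 62.0%.

62.0%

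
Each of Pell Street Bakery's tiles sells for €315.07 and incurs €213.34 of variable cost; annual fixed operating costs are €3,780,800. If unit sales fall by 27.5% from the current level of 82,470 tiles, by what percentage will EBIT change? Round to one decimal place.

-50.1%

At 82,470 units, contribution = 82,470 × €101.73 = €8,389,673.10.
Subtracting fixed costs: EBIT = €8,389,673.10 − €3,780,800 = €4,608,873.10.
So DOL = total CM / EBIT = €8,389,673.10 / €4,608,873.10 = 1.8203.
So EBIT moves 1.8203 × (-27.5%) = -50.1%.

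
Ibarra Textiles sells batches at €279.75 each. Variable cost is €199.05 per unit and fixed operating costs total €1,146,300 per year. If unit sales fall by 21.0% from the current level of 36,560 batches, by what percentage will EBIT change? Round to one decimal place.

At 36,560 units, contribution = 36,560 × €80.70 = €2,950,392.00.
Operating income = contribution − fixed costs = €2,950,392.00 − €1,146,300 = €1,804,092.00.
Degree of operating leverage = €2,950,392.00 / €1,804,092.00 = 1.6354.
So EBIT moves 1.6354 × (-21.0%) = -34.3%.

-34.3%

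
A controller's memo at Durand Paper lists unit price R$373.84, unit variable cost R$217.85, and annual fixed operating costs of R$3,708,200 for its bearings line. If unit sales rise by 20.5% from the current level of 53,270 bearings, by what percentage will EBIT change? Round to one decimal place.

+37.0%

Contribution at this volume is 53,270 × R$155.99 = R$8,309,587.30.
Operating income = contribution − fixed costs = R$8,309,587.30 − R$3,708,200 = R$4,601,387.30.
So DOL = total CM / EBIT = R$8,309,587.30 / R$4,601,387.30 = 1.8059.
So EBIT moves 1.8059 × (+20.5%) = +37.0%.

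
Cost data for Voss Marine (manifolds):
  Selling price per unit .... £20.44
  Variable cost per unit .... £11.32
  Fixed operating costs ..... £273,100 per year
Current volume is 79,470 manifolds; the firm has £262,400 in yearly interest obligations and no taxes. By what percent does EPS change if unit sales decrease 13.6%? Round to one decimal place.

-52.1%

Total contribution margin = 79,470 × £9.12 = £724,766.40.
Subtracting fixed costs: EBIT = £724,766.40 − £273,100 = £451,666.40.
After interest of £262,400.00, pre-tax earnings = £189,266.40.
Degree of combined leverage = contribution ÷ (EBIT − I) = £724,766.40 ÷ £189,266.40 = 3.8293.
EPS therefore changes by 3.8293 × (-13.6%) = -52.1%.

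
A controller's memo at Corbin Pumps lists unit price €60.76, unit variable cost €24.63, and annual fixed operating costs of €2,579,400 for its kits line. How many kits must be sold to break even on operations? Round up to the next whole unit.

Unit CM = price − variable cost = €60.76 − €24.63 = €36.13.
Units to break even: €2,579,400 ÷ €36.13 = 71,392.19, rounded up to 71,393.

71,393 kits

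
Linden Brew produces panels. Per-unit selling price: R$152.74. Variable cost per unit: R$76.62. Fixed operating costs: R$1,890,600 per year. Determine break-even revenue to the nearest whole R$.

Contribution margin per unit = R$152.74 − R$76.62 = R$76.12, a CM ratio of R$76.12 ÷ R$152.74 = 0.4984.
Break-even sales = FC ÷ CM ratio = R$1,890,600 × R$152.74 / R$76.12 = R$3,793,619.

R$3,793,619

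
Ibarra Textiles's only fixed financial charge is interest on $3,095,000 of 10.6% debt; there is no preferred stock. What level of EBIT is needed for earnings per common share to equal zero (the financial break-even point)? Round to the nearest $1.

Annual interest = 10.6% × $3,095,000 = $328,070.00.
Without preferred stock the financial break-even is simply EBIT = interest = $328,070.00.

$328,070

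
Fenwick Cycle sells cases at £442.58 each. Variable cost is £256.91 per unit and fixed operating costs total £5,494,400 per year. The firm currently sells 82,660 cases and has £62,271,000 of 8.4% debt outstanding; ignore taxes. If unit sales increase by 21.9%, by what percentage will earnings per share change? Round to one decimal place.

+72.7%

Total contribution margin = 82,660 × £185.67 = £15,347,482.20.
EBIT = £15,347,482.20 − £5,494,400 = £9,853,082.20.
Interest = £5,230,764.00, so EBIT − I = £4,622,318.20.
Degree of combined leverage = contribution ÷ (EBIT − I) = £15,347,482.20 ÷ £4,622,318.20 = 3.3203.
%ΔEPS = DCL × %ΔSales = 3.3203 × +21.9% = +72.7%.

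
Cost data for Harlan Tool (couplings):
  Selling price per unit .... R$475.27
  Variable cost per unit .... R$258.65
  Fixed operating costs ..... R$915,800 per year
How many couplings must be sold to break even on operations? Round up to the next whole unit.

Each unit contributes R$475.27 − R$258.65 = R$216.62.
Break-even volume = fixed costs ÷ CM per unit = R$915,800 ÷ R$216.62 = 4,227.68, so 4,228 couplings.

4,228 couplings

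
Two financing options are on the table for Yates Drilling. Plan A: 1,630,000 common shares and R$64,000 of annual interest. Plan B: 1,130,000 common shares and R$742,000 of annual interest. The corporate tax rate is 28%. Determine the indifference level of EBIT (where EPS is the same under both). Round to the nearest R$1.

Set EPS_A = EPS_B: (EBIT − R$64,000)(1 − 0.28) ÷ 1,630,000 = (EBIT − R$742,000)(1 − 0.28) ÷ 1,130,000.
Cancelling (1 − t) and cross-multiplying: 1,130,000·(EBIT − 64,000) = 1,630,000·(EBIT − 742,000).
EBIT × (1,630,000 − 1,130,000) = 742,000 × 1,630,000 − 64,000 × 1,130,000 = 1,137,140,000,000, so EBIT = 1,137,140,000,000 ÷ 500,000 = 2,274,280.00.

R$2,274,280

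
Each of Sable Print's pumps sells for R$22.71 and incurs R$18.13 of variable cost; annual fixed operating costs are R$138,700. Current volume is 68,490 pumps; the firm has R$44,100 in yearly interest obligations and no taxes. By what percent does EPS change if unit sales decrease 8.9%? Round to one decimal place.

-21.3%

Total contribution margin = 68,490 × R$4.58 = R$313,684.20.
Operating income = contribution − fixed costs = R$313,684.20 − R$138,700 = R$174,984.20.
After interest of R$44,100.00, pre-tax earnings = R$130,884.20.
Degree of combined leverage = contribution ÷ (EBIT − I) = R$313,684.20 ÷ R$130,884.20 = 2.3967.
%ΔEPS = DCL × %ΔSales = 2.3967 × -8.9% = -21.3%.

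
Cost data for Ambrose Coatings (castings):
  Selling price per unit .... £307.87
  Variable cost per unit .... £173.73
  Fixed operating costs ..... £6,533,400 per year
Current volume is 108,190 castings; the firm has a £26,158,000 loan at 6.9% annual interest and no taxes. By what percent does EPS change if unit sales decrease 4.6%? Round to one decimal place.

-10.8%

Contribution at this volume is 108,190 × £134.14 = £14,512,606.60.
EBIT = £14,512,606.60 − £6,533,400 = £7,979,206.60.
Interest = £1,804,902.00, so EBIT − I = £6,174,304.60.
DCL = total CM / (EBIT − I) = £14,512,606.60 / £6,174,304.60 = 2.3505.
EPS therefore changes by 2.3505 × (-4.6%) = -10.8%.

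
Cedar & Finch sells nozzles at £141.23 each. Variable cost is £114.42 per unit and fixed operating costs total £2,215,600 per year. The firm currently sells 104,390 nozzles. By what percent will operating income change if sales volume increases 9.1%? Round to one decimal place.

At 104,390 units, contribution = 104,390 × £26.81 = £2,798,695.90.
Operating income = contribution − fixed costs = £2,798,695.90 − £2,215,600 = £583,095.90.
Degree of operating leverage = £2,798,695.90 / £583,095.90 = 4.7997.
%ΔEBIT = DOL × %ΔSales = 4.7997 × +9.1% = +43.7%.

+43.7%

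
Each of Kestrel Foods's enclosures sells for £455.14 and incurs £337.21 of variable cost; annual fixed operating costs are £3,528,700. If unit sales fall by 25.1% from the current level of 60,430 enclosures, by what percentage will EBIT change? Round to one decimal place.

-49.7%

Contribution at this volume is 60,430 × £117.93 = £7,126,509.90.
EBIT = £7,126,509.90 − £3,528,700 = £3,597,809.90.
DOL = contribution ÷ EBIT = £7,126,509.90 ÷ £3,597,809.90 = 1.9808.
Operating income changes by 1.9808 × -25.1% = -49.7%.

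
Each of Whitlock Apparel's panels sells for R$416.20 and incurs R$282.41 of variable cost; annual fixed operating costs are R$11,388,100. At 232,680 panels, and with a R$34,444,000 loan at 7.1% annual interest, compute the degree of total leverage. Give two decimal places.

1.80

Contribution at this volume is 232,680 × R$133.79 = R$31,130,257.20.
EBIT = R$31,130,257.20 − R$11,388,100 = R$19,742,157.20. Interest = R$2,445,524.00, so EBIT − I = R$17,296,633.20.
Degree of total leverage = total CM / (EBIT − interest) = R$31,130,257.20 / R$17,296,633.20 = 1.7998.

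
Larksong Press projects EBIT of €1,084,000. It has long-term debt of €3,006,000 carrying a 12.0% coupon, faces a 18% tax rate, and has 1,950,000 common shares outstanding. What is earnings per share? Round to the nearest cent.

Interest = €360,720.00, so EBT = €1,084,000 − €360,720.00 = €723,280.00.
After tax at 18%: net income = €723,280.00 × 0.82 = €593,089.60.
Per share: €593,089.60 / 1,950,000 shares = €0.30.

€0.30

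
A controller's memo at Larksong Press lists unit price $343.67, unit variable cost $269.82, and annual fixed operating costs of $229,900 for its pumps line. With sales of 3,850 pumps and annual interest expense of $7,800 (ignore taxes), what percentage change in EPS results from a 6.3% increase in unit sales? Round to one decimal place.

Total contribution margin = 3,850 × $73.85 = $284,322.50.
EBIT = $284,322.50 − $229,900 = $54,422.50.
Interest = $7,800.00, so EBIT − I = $46,622.50.
Degree of combined leverage = contribution ÷ (EBIT − I) = $284,322.50 ÷ $46,622.50 = 6.0984.
%ΔEPS = DCL × %ΔSales = 6.0984 × +6.3% = +38.4%.

+38.4%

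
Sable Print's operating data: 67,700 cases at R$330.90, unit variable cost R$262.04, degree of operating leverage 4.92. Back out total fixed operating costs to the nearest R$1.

R$3,714,297

Total contribution margin = 67,700 × R$68.86 = R$4,661,822.00.
Since DOL = CM ÷ EBIT, EBIT = R$4,661,822.00 ÷ 4.92 = R$947,524.80.
And FC = contribution − EBIT = R$4,661,822.00 − R$947,524.80 = R$3,714,297.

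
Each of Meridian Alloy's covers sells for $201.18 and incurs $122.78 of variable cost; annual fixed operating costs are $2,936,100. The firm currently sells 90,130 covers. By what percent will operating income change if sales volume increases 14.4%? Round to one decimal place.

+24.6%

At 90,130 units, contribution = 90,130 × $78.40 = $7,066,192.00.
Operating income = contribution − fixed costs = $7,066,192.00 − $2,936,100 = $4,130,092.00.
Degree of operating leverage = $7,066,192.00 / $4,130,092.00 = 1.7109.
Operating income changes by 1.7109 × +14.4% = +24.6%.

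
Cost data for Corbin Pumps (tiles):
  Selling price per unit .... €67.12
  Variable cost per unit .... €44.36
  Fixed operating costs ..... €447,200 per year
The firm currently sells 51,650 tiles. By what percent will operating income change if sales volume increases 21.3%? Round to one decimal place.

+34.4%

At 51,650 units, contribution = 51,650 × €22.76 = €1,175,554.00.
Subtracting fixed costs: EBIT = €1,175,554.00 − €447,200 = €728,354.00.
So DOL = total CM / EBIT = €1,175,554.00 / €728,354.00 = 1.6140.
So EBIT moves 1.6140 × (+21.3%) = +34.4%.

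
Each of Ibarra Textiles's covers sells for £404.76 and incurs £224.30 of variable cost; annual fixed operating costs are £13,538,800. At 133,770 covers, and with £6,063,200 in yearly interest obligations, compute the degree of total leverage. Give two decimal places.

Contribution at this volume is 133,770 × £180.46 = £24,140,134.20.
Subtracting fixed costs: EBIT = £24,140,134.20 − £13,538,800 = £10,601,334.20. Interest = £6,063,200.00.
DOL = £24,140,134.20 ÷ £10,601,334.20 = 2.2771; DFL = £10,601,334.20 ÷ £4,538,134.20 = 2.3361.
Combined leverage = 2.2771 × 2.3361 = 5.3195.

5.32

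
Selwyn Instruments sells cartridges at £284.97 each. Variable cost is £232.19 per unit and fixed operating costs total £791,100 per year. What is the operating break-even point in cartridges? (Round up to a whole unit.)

Contribution margin per unit = £284.97 − £232.19 = £52.78.
Break-even volume = fixed costs ÷ CM per unit = £791,100 ÷ £52.78 = 14,988.63, so 14,989 cartridges.

14,989 cartridges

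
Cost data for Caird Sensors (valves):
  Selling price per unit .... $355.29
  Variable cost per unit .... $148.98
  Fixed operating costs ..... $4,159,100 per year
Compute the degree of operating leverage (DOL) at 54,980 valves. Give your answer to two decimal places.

Total contribution margin = 54,980 × $206.31 = $11,342,923.80.
Subtracting fixed costs: EBIT = $11,342,923.80 − $4,159,100 = $7,183,823.80.
DOL = contribution ÷ EBIT = $11,342,923.80 ÷ $7,183,823.80 = 1.5790.

1.58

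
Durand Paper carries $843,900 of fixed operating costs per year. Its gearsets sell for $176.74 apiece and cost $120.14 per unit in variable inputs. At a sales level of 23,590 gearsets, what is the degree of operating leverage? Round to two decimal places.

At 23,590 units, contribution = 23,590 × $56.60 = $1,335,194.00.
Subtracting fixed costs: EBIT = $1,335,194.00 − $843,900 = $491,294.00.
Degree of operating leverage = $1,335,194.00 / $491,294.00 = 2.7177.

2.72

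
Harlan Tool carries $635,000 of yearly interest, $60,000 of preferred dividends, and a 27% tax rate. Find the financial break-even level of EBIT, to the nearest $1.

$717,192

Grossing the preferred dividend up to pre-tax terms: $60,000 / (1 − 0.27) = $82,191.78.
Financial break-even EBIT = interest + D_p ÷ (1 − t) = $635,000 + $82,191.78 = $717,191.78.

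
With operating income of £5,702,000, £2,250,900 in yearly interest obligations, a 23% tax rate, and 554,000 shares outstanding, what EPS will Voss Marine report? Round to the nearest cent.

Interest = £2,250,900.00, so EBT = £5,702,000 − £2,250,900.00 = £3,451,100.00.
Net income = £3,451,100.00 × (1 − 0.23) = £2,657,347.00.
EPS = £2,657,347.00 ÷ 554,000 = £4.80.

£4.80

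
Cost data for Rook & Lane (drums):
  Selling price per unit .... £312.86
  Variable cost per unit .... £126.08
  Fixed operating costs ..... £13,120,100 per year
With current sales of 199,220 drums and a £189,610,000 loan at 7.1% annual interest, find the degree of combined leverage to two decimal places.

Contribution at this volume is 199,220 × £186.78 = £37,210,311.60.
EBIT = £37,210,311.60 − £13,120,100 = £24,090,211.60. Interest = £13,462,310.00.
DOL = £37,210,311.60 ÷ £24,090,211.60 = 1.5446; DFL = £24,090,211.60 ÷ £10,627,901.60 = 2.2667.
DCL = DOL × DFL = 1.5446 × 2.2667 = 3.5011.

3.50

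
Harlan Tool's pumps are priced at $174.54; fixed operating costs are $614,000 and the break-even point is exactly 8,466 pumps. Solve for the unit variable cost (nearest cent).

$102.01

At break-even, FC = Q × (P − VC), so P − VC = $614,000 ÷ 8,466 = $72.5254.
Hence VC = price − CM = $174.54 − $72.5254 = $102.01.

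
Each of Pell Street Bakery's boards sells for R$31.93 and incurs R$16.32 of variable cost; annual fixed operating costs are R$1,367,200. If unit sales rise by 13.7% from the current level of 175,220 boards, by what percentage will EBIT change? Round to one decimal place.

Total contribution margin = 175,220 × R$15.61 = R$2,735,184.20.
Subtracting fixed costs: EBIT = R$2,735,184.20 − R$1,367,200 = R$1,367,984.20.
DOL = contribution ÷ EBIT = R$2,735,184.20 ÷ R$1,367,984.20 = 1.9994.
So EBIT moves 1.9994 × (+13.7%) = +27.4%.

+27.4%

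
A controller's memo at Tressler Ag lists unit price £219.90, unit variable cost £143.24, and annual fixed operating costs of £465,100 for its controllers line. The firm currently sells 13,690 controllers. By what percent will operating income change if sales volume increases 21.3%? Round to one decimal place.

+38.3%

Total contribution margin = 13,690 × £76.66 = £1,049,475.40.
Operating income = contribution − fixed costs = £1,049,475.40 − £465,100 = £584,375.40.
DOL = contribution ÷ EBIT = £1,049,475.40 ÷ £584,375.40 = 1.7959.
So EBIT moves 1.7959 × (+21.3%) = +38.3%.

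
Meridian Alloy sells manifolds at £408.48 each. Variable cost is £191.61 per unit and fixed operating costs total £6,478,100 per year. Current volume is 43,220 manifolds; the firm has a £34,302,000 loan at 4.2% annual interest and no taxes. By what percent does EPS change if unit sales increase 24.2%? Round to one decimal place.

+156.0%

At 43,220 units, contribution = 43,220 × £216.87 = £9,373,121.40.
Operating income = contribution − fixed costs = £9,373,121.40 − £6,478,100 = £2,895,021.40.
After interest of £1,440,684.00, pre-tax earnings = £1,454,337.40.
Degree of combined leverage = contribution ÷ (EBIT − I) = £9,373,121.40 ÷ £1,454,337.40 = 6.4449.
%ΔEPS = DCL × %ΔSales = 6.4449 × +24.2% = +156.0%.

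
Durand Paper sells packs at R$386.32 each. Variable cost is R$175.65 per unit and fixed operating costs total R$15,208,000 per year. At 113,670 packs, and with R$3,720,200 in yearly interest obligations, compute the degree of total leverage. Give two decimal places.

Contribution at this volume is 113,670 × R$210.67 = R$23,946,858.90.
EBIT = R$23,946,858.90 − R$15,208,000 = R$8,738,858.90. Interest = R$3,720,200.00, so EBIT − I = R$5,018,658.90.
DCL = contribution ÷ (EBIT − I) = R$23,946,858.90 ÷ R$5,018,658.90 = 4.7716.

4.77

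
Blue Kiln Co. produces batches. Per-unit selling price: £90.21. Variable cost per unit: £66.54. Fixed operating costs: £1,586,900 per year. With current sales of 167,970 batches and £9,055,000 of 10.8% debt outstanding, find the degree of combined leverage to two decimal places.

2.82

Contribution at this volume is 167,970 × £23.67 = £3,975,849.90.
EBIT = £3,975,849.90 − £1,586,900 = £2,388,949.90. Interest = £977,940.00, so EBIT − I = £1,411,009.90.
Degree of total leverage = total CM / (EBIT − interest) = £3,975,849.90 / £1,411,009.90 = 2.8177.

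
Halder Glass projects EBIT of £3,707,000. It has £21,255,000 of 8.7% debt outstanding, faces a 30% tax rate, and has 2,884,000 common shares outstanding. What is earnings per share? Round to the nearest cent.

£0.45

Interest = £1,849,185.00, so EBT = £3,707,000 − £1,849,185.00 = £1,857,815.00.
After tax at 30%: net income = £1,857,815.00 × 0.70 = £1,300,470.50.
EPS = £1,300,470.50 ÷ 2,884,000 = £0.45.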